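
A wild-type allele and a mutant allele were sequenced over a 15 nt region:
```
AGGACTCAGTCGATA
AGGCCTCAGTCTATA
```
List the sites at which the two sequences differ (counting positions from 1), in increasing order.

4, 12

Scanning 1-based: 4: A/C; 12: G/T.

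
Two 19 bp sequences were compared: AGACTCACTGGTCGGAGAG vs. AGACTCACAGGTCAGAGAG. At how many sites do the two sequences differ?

Comparing position by position, 2 sites differ: 9 (T/A), 14 (G/A).

2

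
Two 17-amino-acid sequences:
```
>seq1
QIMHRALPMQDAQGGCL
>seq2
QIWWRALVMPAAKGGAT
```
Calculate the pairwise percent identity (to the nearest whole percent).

8 positions differ (3, 4, 8, 10, 11, 13, 16, 17), so 9 of 17 match: 9/17 = 52.94%.

53%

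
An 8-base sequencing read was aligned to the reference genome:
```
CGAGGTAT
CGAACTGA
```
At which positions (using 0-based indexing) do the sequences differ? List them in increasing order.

Scanning 0-based: 3: G/A; 4: G/C; 6: A/G; 7: T/A.

3, 4, 6, 7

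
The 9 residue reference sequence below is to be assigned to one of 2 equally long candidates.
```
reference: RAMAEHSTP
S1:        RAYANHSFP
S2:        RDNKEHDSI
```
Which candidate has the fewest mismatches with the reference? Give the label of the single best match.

S1 differs at 3 residues; S2 differs at 6 residues. The closest is S1.

S1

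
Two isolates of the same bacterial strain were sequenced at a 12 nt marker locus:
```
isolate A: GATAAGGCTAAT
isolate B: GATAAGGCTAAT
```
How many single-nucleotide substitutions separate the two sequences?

The two sequences are identical at every position.

0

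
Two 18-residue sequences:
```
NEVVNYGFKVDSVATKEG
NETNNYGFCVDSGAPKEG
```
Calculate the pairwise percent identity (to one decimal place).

72.2%

Mismatches at positions 3, 4, 9, 13, 15 (1-based): 5 of 18.
Identical positions: 13/18 = 72.22% → 72.2%.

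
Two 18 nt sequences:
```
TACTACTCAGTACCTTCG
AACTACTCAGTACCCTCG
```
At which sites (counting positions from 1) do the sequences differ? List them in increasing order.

Differences at site 1 (T→A), site 15 (T→C).

1, 15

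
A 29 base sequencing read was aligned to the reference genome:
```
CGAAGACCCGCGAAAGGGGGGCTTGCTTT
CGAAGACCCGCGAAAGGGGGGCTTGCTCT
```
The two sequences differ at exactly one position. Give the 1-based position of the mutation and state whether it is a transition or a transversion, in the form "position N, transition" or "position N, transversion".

position 28, transition

Position 28 changes T→C. T is a pyrimidine and C is a pyrimidine, so this is a transition.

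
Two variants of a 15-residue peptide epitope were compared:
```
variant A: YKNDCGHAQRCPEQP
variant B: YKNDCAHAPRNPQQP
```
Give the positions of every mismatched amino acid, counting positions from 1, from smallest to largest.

Differences at position 6 (G→A), position 9 (Q→P), position 11 (C→N), position 13 (E→Q).

6, 9, 11, 13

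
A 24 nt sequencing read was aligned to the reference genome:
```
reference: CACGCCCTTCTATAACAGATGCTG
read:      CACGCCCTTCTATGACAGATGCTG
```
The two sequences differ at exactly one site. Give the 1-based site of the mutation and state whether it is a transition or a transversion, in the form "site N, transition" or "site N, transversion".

Site 14 changes A→G. A is a purine and G is a purine, so this is a transition.

site 14, transition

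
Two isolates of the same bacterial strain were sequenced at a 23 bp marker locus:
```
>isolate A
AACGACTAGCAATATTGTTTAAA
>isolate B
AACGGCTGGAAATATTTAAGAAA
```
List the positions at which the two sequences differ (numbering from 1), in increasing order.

5, 8, 10, 17, 18, 19, 20

Differences at position 5 (A→G), position 8 (A→G), position 10 (C→A), position 17 (G→T), position 18 (T→A), position 19 (T→A), position 20 (T→G).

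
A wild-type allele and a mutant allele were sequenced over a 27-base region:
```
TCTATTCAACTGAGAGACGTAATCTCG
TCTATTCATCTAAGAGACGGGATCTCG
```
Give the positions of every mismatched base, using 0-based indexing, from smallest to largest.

Scanning 0-based: 8: A/T; 11: G/A; 19: T/G; 20: A/G.

8, 11, 19, 20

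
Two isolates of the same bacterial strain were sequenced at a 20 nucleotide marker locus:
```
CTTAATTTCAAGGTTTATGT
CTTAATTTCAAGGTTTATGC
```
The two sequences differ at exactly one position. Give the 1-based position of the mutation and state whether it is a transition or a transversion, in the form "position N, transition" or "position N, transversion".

Position 20 changes T→C. T is a pyrimidine and C is a pyrimidine, so this is a transition.

position 20, transition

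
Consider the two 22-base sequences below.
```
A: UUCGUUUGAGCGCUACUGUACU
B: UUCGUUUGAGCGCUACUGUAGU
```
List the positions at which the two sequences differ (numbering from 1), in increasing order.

Scanning 1-based: 21: C/G.

21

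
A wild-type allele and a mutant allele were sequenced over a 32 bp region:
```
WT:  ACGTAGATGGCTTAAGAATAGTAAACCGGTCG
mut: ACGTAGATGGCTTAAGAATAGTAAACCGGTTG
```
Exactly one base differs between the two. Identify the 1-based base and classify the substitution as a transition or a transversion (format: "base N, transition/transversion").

base 31, transition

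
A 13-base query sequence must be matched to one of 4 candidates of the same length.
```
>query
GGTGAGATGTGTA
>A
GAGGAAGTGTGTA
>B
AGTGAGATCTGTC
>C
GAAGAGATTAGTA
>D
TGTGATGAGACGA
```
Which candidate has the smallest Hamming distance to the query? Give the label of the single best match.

B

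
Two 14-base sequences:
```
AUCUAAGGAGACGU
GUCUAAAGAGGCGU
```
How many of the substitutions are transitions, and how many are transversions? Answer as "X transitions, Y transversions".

3 transitions, 0 transversions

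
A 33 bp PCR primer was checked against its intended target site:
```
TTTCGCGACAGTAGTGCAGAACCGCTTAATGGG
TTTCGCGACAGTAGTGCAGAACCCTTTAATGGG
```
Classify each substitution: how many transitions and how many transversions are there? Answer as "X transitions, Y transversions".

1 transition, 1 transversion

Transitions (purine↔purine or pyrimidine↔pyrimidine): 25 C→T.
Transversions (purine↔pyrimidine): 24 G→C.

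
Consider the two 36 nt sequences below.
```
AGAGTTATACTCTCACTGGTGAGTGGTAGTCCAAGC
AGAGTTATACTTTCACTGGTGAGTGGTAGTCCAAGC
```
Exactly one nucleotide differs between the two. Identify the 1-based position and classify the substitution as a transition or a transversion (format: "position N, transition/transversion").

position 12, transition

Position 12 changes C→T. C is a pyrimidine and T is a pyrimidine, so this is a transition.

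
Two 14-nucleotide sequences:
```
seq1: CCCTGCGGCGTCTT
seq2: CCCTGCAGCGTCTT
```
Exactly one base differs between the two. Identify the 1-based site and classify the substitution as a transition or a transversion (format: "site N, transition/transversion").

site 7, transition

Site 7 changes G→A. G is a purine and A is a purine, so this is a transition.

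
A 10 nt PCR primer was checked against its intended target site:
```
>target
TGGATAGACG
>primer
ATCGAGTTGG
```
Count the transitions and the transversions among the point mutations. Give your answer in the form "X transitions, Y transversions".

Transitions (purine↔purine or pyrimidine↔pyrimidine): 4 A→G, 6 A→G.
Transversions (purine↔pyrimidine): 1 T→A, 2 G→T, 3 G→C, 5 T→A, 7 G→T, 8 A→T, 9 C→G.

2 transitions, 7 transversions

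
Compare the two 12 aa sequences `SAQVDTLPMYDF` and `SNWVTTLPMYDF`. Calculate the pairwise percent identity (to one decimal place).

75.0%

3 positions differ (2, 3, 5), so 9 of 12 match: 9/12 = 75%.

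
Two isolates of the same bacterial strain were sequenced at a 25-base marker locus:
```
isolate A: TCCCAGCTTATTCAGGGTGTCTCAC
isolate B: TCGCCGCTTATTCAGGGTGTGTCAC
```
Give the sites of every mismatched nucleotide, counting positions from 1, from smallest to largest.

3, 5, 21

Scanning 1-based: 3: C/G; 5: A/C; 21: C/G.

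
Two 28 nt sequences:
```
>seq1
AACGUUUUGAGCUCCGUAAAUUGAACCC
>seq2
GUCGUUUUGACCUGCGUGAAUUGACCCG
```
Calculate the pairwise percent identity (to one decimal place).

7 positions differ (1, 2, 11, 14, 18, 25, 28), so 21 of 28 match: 21/28 = 75%.

75.0%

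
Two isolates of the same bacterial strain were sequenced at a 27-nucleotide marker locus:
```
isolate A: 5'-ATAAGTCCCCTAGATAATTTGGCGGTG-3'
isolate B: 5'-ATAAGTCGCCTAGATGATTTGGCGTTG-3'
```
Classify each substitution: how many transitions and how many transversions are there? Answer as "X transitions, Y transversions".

Mismatches (1-based):
site 8: C→G (pyrimidine→purine, transversion)
site 16: A→G (purine→purine, transition)
site 25: G→T (purine→pyrimidine, transversion)

1 transition, 2 transversions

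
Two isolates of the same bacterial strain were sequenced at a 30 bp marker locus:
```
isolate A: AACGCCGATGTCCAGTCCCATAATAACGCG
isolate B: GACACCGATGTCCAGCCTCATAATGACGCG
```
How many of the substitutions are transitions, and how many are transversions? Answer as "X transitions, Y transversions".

5 transitions, 0 transversions

Transitions (purine↔purine or pyrimidine↔pyrimidine): 1 A→G, 4 G→A, 16 T→C, 18 C→T, 25 A→G.
Transversions (purine↔pyrimidine): none.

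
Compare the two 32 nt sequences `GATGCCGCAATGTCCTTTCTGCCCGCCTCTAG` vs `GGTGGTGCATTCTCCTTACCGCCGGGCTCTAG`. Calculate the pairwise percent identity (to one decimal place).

71.9%

9 positions differ (2, 5, 6, 10, 12, 18, 20, 24, 26), so 23 of 32 match: 23/32 = 71.88%.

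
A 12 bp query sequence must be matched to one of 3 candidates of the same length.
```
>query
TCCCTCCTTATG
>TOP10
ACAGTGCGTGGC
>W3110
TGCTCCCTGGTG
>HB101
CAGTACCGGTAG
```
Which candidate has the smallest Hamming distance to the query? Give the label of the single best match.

TOP10 differs at 8 bases; W3110 differs at 5 bases; HB101 differs at 9 bases. The closest is W3110.

W3110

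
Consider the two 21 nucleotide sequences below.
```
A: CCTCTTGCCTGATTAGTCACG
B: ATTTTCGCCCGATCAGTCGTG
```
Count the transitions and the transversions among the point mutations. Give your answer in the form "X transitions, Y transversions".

Transitions (purine↔purine or pyrimidine↔pyrimidine): 2 C→T, 4 C→T, 6 T→C, 10 T→C, 14 T→C, 19 A→G, 20 C→T.
Transversions (purine↔pyrimidine): 1 C→A.

7 transitions, 1 transversion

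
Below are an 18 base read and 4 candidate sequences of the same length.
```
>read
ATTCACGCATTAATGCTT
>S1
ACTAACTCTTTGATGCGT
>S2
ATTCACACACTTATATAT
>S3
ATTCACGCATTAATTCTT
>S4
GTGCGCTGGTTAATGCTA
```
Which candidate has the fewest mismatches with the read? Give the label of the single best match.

S3

S1 differs at 6 bases; S2 differs at 6 bases; S3 differs at 1 base; S4 differs at 7 bases. The closest is S3.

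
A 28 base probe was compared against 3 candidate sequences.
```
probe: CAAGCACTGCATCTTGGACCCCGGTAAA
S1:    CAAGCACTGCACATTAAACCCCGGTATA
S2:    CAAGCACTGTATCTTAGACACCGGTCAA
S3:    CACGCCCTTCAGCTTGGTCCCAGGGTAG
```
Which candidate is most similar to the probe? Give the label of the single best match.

S2

S1 differs at 5 positions; S2 differs at 4 positions; S3 differs at 9 positions. The closest is S2.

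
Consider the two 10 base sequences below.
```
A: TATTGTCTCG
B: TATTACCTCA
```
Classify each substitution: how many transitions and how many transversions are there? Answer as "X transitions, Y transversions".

3 transitions, 0 transversions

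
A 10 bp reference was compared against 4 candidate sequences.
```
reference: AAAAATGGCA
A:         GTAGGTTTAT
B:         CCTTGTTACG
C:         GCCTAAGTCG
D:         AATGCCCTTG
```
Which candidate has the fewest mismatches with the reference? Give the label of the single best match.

C

A differs at 8 positions; B differs at 8 positions; C differs at 7 positions; D differs at 8 positions. The closest is C.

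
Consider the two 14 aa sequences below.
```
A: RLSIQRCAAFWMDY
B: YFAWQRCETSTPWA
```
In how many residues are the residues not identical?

11

Comparing position by position, 11 residues differ: 1 (R/Y), 2 (L/F), 3 (S/A), 4 (I/W), 8 (A/E), 9 (A/T), 10 (F/S), 11 (W/T), 12 (M/P), 13 (D/W), 14 (Y/A).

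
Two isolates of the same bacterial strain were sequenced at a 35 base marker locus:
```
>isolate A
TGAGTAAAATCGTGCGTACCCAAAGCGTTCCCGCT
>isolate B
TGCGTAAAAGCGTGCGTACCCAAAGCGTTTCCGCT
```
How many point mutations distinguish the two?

Mismatches (1-based): site 3: A→C; site 10: T→G; site 30: C→T.

3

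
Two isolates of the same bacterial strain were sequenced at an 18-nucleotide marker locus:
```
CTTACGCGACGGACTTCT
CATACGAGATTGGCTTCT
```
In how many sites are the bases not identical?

5

Mismatches (1-based): site 2: T→A; site 7: C→A; site 10: C→T; site 11: G→T; site 13: A→G.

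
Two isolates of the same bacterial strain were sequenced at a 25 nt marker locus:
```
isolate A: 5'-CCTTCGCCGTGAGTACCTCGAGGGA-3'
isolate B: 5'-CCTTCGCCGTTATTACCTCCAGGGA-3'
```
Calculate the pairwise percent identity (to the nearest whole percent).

Mismatches at positions 11, 13, 20 (1-based): 3 of 25.
Identical positions: 22/25 = 88% → 88%.

88%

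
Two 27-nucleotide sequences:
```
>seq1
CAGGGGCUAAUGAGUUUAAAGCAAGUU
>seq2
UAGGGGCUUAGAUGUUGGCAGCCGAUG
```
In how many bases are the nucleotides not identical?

Comparing position by position, 12 bases differ: 1 (C/U), 9 (A/U), 11 (U/G), 12 (G/A), 13 (A/U), 17 (U/G), 18 (A/G), 19 (A/C), 23 (A/C), 24 (A/G), 25 (G/A), 27 (U/G).

12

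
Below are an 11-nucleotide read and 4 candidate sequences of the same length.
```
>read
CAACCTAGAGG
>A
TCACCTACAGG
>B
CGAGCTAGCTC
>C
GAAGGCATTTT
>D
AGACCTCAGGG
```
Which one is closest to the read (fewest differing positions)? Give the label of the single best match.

Hamming distances to read — A: 3; B: 5; C: 8; D: 5.
Smallest is A with 3 mismatches.

A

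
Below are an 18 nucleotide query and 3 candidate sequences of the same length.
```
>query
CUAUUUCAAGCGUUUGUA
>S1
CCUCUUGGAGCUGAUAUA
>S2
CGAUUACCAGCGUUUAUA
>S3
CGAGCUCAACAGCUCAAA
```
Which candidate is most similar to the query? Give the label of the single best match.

S2

Hamming distances to query — S1: 9; S2: 4; S3: 9.
Smallest is S2 with 4 mismatches.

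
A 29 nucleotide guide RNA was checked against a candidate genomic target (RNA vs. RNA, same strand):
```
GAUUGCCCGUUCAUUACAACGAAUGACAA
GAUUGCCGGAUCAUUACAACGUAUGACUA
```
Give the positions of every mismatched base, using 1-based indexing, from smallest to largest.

Scanning 1-based: 8: C/G; 10: U/A; 22: A/U; 28: A/U.

8, 10, 22, 28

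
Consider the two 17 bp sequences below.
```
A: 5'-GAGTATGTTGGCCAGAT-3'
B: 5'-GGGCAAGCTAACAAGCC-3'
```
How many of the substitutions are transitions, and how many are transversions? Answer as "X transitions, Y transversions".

Mismatches (1-based):
base 2: A→G (purine→purine, transition)
base 4: T→C (pyrimidine→pyrimidine, transition)
base 6: T→A (pyrimidine→purine, transversion)
base 8: T→C (pyrimidine→pyrimidine, transition)
base 10: G→A (purine→purine, transition)
base 11: G→A (purine→purine, transition)
base 13: C→A (pyrimidine→purine, transversion)
base 16: A→C (purine→pyrimidine, transversion)
base 17: T→C (pyrimidine→pyrimidine, transition)

6 transitions, 3 transversions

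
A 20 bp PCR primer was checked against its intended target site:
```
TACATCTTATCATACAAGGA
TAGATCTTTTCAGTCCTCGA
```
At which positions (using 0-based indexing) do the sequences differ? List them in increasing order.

2, 8, 12, 13, 15, 16, 17

Differences at position 2 (C→G), position 8 (A→T), position 12 (T→G), position 13 (A→T), position 15 (A→C), position 16 (A→T), position 17 (G→C).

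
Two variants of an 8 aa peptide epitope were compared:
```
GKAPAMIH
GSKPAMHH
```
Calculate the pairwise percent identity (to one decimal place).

Mismatches at positions 2, 3, 7 (1-based): 3 of 8.
Identical positions: 5/8 = 62.5% → 62.5%.

62.5%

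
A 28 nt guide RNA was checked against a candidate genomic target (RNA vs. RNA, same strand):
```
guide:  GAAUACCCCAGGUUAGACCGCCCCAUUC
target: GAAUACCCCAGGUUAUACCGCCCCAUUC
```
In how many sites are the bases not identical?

Mismatches (1-based): site 16: G→U.

1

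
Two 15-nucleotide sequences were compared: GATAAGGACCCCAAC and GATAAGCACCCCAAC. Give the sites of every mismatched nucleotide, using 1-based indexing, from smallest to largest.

7

Scanning 1-based: 7: G/C.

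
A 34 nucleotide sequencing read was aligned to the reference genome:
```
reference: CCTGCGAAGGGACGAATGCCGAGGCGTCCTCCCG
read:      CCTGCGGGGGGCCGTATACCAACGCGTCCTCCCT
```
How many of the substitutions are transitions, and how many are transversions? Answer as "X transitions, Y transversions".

Transitions (purine↔purine or pyrimidine↔pyrimidine): 7 A→G, 8 A→G, 18 G→A, 21 G→A.
Transversions (purine↔pyrimidine): 12 A→C, 15 A→T, 23 G→C, 34 G→T.

4 transitions, 4 transversions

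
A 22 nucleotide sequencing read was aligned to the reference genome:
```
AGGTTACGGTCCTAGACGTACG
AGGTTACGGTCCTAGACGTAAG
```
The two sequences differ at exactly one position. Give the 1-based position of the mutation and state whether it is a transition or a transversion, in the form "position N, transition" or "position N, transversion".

The sequences differ only at position 21: C→A (pyrimidine→purine), a transversion.

position 21, transversion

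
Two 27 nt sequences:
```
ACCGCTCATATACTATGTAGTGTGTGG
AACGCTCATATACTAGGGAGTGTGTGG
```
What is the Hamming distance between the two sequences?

3

Comparing position by position, 3 sites differ: 2 (C/A), 16 (T/G), 18 (T/G).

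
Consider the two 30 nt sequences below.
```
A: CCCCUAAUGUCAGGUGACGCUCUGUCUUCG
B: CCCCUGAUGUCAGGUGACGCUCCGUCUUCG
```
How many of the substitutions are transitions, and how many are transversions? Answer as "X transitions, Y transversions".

2 transitions, 0 transversions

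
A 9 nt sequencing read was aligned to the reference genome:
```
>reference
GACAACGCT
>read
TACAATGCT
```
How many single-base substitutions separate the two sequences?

2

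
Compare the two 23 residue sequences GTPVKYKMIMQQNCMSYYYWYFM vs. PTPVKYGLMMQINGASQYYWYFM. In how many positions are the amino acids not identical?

Comparing position by position, 8 positions differ: 1 (G/P), 7 (K/G), 8 (M/L), 9 (I/M), 12 (Q/I), 14 (C/G), 15 (M/A), 17 (Y/Q).

8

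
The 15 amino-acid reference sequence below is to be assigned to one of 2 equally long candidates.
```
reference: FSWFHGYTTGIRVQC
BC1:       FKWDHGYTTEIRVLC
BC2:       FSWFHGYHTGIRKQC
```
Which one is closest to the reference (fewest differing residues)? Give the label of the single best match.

BC2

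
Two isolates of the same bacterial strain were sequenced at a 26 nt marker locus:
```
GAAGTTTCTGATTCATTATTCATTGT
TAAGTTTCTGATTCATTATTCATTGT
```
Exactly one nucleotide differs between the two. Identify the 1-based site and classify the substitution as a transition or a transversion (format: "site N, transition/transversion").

site 1, transversion

The sequences differ only at site 1: G→T (purine→pyrimidine), a transversion.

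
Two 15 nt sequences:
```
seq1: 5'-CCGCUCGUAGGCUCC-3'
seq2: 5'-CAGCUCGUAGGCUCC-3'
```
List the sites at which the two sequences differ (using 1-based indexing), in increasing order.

Scanning 1-based: 2: C/A.

2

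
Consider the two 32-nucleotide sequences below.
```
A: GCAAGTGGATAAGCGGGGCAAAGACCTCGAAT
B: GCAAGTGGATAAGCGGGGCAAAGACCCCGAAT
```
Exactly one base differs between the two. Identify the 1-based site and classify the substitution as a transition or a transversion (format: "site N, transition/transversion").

The sequences differ only at site 27: T→C (pyrimidine→pyrimidine), a transition.

site 27, transition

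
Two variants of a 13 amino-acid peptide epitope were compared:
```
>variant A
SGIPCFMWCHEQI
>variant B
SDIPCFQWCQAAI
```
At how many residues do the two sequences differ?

5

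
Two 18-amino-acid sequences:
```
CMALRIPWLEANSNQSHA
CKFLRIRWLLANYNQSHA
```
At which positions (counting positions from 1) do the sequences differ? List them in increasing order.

2, 3, 7, 10, 13

Scanning 1-based: 2: M/K; 3: A/F; 7: P/R; 10: E/L; 13: S/Y.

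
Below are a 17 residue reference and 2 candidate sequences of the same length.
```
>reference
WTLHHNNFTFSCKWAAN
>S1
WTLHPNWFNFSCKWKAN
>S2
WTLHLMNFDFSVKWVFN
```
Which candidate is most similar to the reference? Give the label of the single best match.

S1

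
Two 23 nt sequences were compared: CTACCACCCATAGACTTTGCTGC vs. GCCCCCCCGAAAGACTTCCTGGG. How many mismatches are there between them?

11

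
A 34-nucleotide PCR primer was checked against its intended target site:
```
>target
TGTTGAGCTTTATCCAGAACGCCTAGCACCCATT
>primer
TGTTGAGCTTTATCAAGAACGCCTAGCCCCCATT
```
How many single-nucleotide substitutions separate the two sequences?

2

Comparing position by position, 2 sites differ: 15 (C/A), 28 (A/C).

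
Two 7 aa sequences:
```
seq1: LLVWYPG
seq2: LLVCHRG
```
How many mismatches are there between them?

3

Comparing position by position, 3 residues differ: 4 (W/C), 5 (Y/H), 6 (P/R).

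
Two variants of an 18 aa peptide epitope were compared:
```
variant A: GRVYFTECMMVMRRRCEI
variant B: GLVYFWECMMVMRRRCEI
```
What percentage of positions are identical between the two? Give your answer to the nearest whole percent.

Mismatches at positions 2, 6 (1-based): 2 of 18.
Identical positions: 16/18 = 88.89% → 89%.

89%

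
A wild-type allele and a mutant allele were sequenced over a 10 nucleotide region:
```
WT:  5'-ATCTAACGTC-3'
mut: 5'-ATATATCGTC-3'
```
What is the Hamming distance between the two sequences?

Comparing position by position, 2 bases differ: 3 (C/A), 6 (A/T).

2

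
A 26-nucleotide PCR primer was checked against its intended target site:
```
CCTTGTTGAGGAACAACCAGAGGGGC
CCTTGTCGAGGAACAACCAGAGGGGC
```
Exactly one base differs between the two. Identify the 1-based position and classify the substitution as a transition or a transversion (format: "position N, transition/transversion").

Position 7 changes T→C. T is a pyrimidine and C is a pyrimidine, so this is a transition.

position 7, transition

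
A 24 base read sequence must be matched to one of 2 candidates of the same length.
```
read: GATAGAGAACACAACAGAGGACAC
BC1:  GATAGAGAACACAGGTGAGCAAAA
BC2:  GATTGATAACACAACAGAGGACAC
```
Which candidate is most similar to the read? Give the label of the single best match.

BC2

Hamming distances to read — BC1: 6; BC2: 2.
Smallest is BC2 with 2 mismatches.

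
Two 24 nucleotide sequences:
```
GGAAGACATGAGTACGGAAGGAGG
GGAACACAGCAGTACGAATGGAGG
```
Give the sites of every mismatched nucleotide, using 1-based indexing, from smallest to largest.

Differences at site 5 (G→C), site 9 (T→G), site 10 (G→C), site 17 (G→A), site 19 (A→T).

5, 9, 10, 17, 19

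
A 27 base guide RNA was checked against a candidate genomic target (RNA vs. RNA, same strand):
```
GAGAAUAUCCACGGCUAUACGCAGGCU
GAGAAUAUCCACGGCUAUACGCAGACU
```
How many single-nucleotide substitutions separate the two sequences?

Mismatches (1-based): position 25: G→A.

1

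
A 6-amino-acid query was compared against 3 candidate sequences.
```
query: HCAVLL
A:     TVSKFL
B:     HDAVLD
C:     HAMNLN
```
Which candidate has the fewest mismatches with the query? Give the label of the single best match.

B

Hamming distances to query — A: 5; B: 2; C: 4.
Smallest is B with 2 mismatches.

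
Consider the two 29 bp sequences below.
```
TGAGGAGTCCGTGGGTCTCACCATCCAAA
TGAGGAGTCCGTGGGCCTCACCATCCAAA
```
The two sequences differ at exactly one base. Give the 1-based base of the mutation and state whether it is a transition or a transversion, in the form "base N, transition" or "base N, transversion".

The sequences differ only at base 16: T→C (pyrimidine→pyrimidine), a transition.

base 16, transition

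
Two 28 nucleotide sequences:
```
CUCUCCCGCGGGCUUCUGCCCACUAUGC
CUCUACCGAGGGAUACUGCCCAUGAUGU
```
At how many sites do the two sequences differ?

Comparing position by position, 7 sites differ: 5 (C/A), 9 (C/A), 13 (C/A), 15 (U/A), 23 (C/U), 24 (U/G), 28 (C/U).

7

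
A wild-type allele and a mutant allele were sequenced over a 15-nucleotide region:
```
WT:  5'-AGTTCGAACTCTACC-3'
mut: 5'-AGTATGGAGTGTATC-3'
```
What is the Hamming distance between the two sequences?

Comparing position by position, 6 sites differ: 4 (T/A), 5 (C/T), 7 (A/G), 9 (C/G), 11 (C/G), 14 (C/T).

6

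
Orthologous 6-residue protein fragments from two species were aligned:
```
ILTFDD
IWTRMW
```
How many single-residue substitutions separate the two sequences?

4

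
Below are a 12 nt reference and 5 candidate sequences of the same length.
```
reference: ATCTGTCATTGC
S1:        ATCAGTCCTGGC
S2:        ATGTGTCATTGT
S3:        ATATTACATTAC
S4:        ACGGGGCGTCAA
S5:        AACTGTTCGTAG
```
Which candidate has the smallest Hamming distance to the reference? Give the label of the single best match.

S2

Hamming distances to reference — S1: 3; S2: 2; S3: 4; S4: 8; S5: 6.
Smallest is S2 with 2 mismatches.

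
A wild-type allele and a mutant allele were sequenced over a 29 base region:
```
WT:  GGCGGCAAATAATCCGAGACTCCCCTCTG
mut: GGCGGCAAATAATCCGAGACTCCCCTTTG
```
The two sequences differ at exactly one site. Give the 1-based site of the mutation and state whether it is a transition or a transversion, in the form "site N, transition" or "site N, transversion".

site 27, transition

The sequences differ only at site 27: C→T (pyrimidine→pyrimidine), a transition.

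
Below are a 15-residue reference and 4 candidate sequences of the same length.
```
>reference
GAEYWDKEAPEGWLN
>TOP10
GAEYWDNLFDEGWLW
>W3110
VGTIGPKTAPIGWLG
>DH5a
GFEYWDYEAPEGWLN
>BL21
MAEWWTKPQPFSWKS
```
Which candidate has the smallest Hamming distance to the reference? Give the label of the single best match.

DH5a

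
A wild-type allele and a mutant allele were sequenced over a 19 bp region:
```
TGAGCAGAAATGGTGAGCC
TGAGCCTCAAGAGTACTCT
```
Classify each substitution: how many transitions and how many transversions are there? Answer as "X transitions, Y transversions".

Mismatches (1-based):
site 6: A→C (purine→pyrimidine, transversion)
site 7: G→T (purine→pyrimidine, transversion)
site 8: A→C (purine→pyrimidine, transversion)
site 11: T→G (pyrimidine→purine, transversion)
site 12: G→A (purine→purine, transition)
site 15: G→A (purine→purine, transition)
site 16: A→C (purine→pyrimidine, transversion)
site 17: G→T (purine→pyrimidine, transversion)
site 19: C→T (pyrimidine→pyrimidine, transition)

3 transitions, 6 transversions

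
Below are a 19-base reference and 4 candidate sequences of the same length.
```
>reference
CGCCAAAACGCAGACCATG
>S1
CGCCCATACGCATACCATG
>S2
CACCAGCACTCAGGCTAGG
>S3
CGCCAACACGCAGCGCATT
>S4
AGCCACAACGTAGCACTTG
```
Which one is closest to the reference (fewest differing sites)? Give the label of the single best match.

S1

S1 differs at 3 sites; S2 differs at 7 sites; S3 differs at 4 sites; S4 differs at 6 sites. The closest is S1.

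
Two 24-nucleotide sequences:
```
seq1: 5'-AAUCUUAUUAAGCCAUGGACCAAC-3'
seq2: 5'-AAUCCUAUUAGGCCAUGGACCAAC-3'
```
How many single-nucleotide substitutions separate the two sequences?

2

Comparing position by position, 2 positions differ: 5 (U/C), 11 (A/G).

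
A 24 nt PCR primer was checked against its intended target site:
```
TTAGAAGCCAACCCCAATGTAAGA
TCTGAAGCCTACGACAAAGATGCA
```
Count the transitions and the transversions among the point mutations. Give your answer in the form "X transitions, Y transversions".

2 transitions, 8 transversions

Transitions (purine↔purine or pyrimidine↔pyrimidine): 2 T→C, 22 A→G.
Transversions (purine↔pyrimidine): 3 A→T, 10 A→T, 13 C→G, 14 C→A, 18 T→A, 20 T→A, 21 A→T, 23 G→C.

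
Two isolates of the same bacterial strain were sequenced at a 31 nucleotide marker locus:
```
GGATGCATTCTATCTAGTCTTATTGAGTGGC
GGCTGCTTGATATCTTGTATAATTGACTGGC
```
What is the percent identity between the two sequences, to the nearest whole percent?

74%

8 positions differ (3, 7, 9, 10, 16, 19, 21, 27), so 23 of 31 match: 23/31 = 74.19%.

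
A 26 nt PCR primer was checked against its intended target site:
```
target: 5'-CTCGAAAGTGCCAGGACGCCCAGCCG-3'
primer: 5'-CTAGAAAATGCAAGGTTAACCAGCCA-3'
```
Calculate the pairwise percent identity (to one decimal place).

69.2%

8 positions differ (3, 8, 12, 16, 17, 18, 19, 26), so 18 of 26 match: 18/26 = 69.23%.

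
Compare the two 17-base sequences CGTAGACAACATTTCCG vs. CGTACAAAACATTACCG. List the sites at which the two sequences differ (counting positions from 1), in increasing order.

5, 7, 14

Differences at site 5 (G→C), site 7 (C→A), site 14 (T→A).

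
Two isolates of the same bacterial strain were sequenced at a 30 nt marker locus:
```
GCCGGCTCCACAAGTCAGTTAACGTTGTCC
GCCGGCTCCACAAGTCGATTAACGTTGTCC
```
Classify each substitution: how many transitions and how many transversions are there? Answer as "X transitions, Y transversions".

2 transitions, 0 transversions

Transitions (purine↔purine or pyrimidine↔pyrimidine): 17 A→G, 18 G→A.
Transversions (purine↔pyrimidine): none.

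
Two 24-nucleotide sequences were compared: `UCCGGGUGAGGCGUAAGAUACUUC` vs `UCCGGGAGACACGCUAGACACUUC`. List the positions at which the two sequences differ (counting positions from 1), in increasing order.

Differences at position 7 (U→A), position 10 (G→C), position 11 (G→A), position 14 (U→C), position 15 (A→U), position 19 (U→C).

7, 10, 11, 14, 15, 19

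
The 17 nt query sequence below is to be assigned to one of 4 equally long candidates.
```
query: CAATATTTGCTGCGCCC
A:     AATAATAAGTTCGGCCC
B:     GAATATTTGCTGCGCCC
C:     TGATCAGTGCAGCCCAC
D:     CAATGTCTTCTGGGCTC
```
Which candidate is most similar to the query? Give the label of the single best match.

B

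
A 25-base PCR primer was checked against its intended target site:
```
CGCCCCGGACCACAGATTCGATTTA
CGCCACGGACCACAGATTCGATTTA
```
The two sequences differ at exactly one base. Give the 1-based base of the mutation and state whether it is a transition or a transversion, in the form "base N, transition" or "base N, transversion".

base 5, transversion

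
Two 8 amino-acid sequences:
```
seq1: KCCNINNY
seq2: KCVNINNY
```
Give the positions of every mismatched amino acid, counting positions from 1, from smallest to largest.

Differences at position 3 (C→V).

3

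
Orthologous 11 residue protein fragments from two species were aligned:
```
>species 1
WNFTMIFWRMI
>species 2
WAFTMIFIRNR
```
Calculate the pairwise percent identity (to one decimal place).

63.6%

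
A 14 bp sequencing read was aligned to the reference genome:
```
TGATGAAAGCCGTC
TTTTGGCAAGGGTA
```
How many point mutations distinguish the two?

8

Comparing position by position, 8 positions differ: 2 (G/T), 3 (A/T), 6 (A/G), 7 (A/C), 9 (G/A), 10 (C/G), 11 (C/G), 14 (C/A).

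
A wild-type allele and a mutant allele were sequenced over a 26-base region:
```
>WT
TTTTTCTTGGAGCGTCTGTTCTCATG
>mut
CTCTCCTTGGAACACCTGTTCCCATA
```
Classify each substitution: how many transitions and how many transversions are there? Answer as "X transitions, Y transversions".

Mismatches (1-based):
site 1: T→C (pyrimidine→pyrimidine, transition)
site 3: T→C (pyrimidine→pyrimidine, transition)
site 5: T→C (pyrimidine→pyrimidine, transition)
site 12: G→A (purine→purine, transition)
site 14: G→A (purine→purine, transition)
site 15: T→C (pyrimidine→pyrimidine, transition)
site 22: T→C (pyrimidine→pyrimidine, transition)
site 26: G→A (purine→purine, transition)

8 transitions, 0 transversions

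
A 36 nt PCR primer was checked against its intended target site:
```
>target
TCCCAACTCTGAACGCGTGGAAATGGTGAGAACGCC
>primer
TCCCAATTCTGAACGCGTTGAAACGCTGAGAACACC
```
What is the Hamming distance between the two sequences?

Mismatches (1-based): position 7: C→T; position 19: G→T; position 24: T→C; position 26: G→C; position 34: G→A.

5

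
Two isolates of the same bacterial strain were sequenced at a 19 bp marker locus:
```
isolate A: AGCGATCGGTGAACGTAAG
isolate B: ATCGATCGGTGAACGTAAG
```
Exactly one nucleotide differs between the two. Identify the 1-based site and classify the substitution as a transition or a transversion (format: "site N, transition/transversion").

site 2, transversion

Site 2 changes G→T. G is a purine and T is a pyrimidine, so this is a transversion.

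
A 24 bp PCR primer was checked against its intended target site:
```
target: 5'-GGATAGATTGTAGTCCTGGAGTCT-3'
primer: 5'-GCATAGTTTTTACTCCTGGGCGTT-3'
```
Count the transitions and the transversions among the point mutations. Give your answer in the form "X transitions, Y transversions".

Mismatches (1-based):
position 2: G→C (purine→pyrimidine, transversion)
position 7: A→T (purine→pyrimidine, transversion)
position 10: G→T (purine→pyrimidine, transversion)
position 13: G→C (purine→pyrimidine, transversion)
position 20: A→G (purine→purine, transition)
position 21: G→C (purine→pyrimidine, transversion)
position 22: T→G (pyrimidine→purine, transversion)
position 23: C→T (pyrimidine→pyrimidine, transition)

2 transitions, 6 transversions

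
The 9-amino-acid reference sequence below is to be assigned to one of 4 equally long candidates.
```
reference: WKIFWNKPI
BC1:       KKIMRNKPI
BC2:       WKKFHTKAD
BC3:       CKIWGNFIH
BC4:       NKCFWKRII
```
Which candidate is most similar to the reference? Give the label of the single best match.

BC1

BC1 differs at 3 positions; BC2 differs at 5 positions; BC3 differs at 6 positions; BC4 differs at 5 positions. The closest is BC1.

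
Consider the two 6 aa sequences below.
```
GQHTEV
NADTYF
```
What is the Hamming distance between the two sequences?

5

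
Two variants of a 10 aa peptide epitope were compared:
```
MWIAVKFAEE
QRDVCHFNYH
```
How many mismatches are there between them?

9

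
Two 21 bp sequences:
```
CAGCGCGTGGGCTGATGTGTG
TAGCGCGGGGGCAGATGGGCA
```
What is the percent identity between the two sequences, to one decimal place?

71.4%

Mismatches at positions 1, 8, 13, 18, 20, 21 (1-based): 6 of 21.
Identical positions: 15/21 = 71.43% → 71.4%.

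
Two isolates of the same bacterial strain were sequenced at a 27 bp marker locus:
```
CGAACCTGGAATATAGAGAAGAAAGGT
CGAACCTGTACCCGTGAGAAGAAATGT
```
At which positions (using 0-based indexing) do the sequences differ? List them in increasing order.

8, 10, 11, 12, 13, 14, 24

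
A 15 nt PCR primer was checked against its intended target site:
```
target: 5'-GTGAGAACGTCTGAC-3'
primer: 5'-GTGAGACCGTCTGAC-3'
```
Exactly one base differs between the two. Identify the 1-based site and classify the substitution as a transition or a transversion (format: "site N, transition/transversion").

site 7, transversion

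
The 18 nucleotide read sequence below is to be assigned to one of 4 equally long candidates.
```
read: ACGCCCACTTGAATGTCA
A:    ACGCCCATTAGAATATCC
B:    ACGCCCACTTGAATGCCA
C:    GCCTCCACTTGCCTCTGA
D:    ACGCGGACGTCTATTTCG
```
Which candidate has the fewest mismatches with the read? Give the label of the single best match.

A differs at 4 positions; B differs at 1 position; C differs at 7 positions; D differs at 7 positions. The closest is B.

B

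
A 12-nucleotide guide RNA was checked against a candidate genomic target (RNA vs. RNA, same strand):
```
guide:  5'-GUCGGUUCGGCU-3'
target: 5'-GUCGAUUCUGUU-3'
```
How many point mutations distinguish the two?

Comparing position by position, 3 positions differ: 5 (G/A), 9 (G/U), 11 (C/U).

3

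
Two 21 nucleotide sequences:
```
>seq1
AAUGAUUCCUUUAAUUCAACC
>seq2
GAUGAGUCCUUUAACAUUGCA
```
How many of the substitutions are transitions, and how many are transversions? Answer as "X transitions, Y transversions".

4 transitions, 4 transversions

Mismatches (1-based):
base 1: A→G (purine→purine, transition)
base 6: U→G (pyrimidine→purine, transversion)
base 15: U→C (pyrimidine→pyrimidine, transition)
base 16: U→A (pyrimidine→purine, transversion)
base 17: C→U (pyrimidine→pyrimidine, transition)
base 18: A→U (purine→pyrimidine, transversion)
base 19: A→G (purine→purine, transition)
base 21: C→A (pyrimidine→purine, transversion)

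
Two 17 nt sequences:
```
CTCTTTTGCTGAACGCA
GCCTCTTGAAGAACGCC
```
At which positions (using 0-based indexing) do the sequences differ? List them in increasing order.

0, 1, 4, 8, 9, 16

Scanning 0-based: 0: C/G; 1: T/C; 4: T/C; 8: C/A; 9: T/A; 16: A/C.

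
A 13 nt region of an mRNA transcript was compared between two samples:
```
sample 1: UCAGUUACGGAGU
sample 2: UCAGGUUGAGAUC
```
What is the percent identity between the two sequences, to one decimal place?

53.8%

Mismatches at positions 5, 7, 8, 9, 12, 13 (1-based): 6 of 13.
Identical positions: 7/13 = 53.85% → 53.8%.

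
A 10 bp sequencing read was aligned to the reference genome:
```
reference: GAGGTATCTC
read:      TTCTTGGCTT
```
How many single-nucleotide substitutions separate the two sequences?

Mismatches (1-based): position 1: G→T; position 2: A→T; position 3: G→C; position 4: G→T; position 6: A→G; position 7: T→G; position 10: C→T.

7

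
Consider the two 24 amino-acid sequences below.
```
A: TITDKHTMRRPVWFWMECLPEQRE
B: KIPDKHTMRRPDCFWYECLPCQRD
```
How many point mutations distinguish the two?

7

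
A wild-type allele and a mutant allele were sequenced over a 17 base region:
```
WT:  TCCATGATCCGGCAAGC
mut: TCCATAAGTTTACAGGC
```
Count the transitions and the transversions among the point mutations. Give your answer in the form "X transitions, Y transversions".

5 transitions, 2 transversions

Transitions (purine↔purine or pyrimidine↔pyrimidine): 6 G→A, 9 C→T, 10 C→T, 12 G→A, 15 A→G.
Transversions (purine↔pyrimidine): 8 T→G, 11 G→T.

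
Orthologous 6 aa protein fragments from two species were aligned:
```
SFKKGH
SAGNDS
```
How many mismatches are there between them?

The sequences differ at positions 2, 3, 4, 5, 6 (1-based) — 5 in total.

5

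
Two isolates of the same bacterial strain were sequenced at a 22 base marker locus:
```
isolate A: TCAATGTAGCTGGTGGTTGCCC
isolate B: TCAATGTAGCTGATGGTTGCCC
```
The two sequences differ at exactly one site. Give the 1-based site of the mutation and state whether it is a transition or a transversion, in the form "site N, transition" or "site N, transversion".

site 13, transition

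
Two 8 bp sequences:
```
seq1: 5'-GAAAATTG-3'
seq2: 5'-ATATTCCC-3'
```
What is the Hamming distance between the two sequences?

7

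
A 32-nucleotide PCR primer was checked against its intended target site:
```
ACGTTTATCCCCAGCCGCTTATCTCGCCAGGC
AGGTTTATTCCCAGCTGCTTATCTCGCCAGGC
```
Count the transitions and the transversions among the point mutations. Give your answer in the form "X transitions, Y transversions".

Transitions (purine↔purine or pyrimidine↔pyrimidine): 9 C→T, 16 C→T.
Transversions (purine↔pyrimidine): 2 C→G.

2 transitions, 1 transversion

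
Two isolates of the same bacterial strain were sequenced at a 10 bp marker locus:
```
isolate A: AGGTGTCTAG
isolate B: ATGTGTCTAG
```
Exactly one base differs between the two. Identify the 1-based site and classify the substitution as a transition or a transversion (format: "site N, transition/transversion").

Site 2 changes G→T. G is a purine and T is a pyrimidine, so this is a transversion.

site 2, transversion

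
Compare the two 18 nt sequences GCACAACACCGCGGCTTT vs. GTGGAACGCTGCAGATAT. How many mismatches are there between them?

8

The sequences differ at bases 2, 3, 4, 8, 10, 13, 15, 17 (1-based) — 8 in total.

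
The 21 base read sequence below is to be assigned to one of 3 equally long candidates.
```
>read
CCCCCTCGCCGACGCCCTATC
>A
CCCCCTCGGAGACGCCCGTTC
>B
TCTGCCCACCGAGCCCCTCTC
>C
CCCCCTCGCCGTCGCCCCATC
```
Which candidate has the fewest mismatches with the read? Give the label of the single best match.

A differs at 4 sites; B differs at 8 sites; C differs at 2 sites. The closest is C.

C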